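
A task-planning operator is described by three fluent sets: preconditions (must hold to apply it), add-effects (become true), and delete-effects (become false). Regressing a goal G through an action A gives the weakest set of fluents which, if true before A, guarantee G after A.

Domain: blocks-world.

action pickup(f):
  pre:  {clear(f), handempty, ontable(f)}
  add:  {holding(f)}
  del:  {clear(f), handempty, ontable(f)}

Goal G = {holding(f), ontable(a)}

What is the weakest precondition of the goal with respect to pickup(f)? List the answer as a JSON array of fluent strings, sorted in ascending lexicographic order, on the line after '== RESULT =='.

Regress:
  G ∩ del = {}  (empty — regression defined)
  G \ add = {holding(f), ontable(a)} \ {holding(f)} = {ontable(a)}
  ∪ pre   = {ontable(a)} ∪ {clear(f), handempty, ontable(f)}
          = {clear(f), handempty, ontable(a), ontable(f)}

== RESULT ==
["clear(f)", "handempty", "ontable(a)", "ontable(f)"]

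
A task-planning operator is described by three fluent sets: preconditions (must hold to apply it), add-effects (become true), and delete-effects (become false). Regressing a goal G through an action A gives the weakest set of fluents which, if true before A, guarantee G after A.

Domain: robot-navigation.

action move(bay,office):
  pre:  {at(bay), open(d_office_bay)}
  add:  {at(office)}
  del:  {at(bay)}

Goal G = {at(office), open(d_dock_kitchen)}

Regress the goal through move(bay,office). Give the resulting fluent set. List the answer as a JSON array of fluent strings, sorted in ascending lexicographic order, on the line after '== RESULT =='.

Regress:
  G ∩ del = {}  (empty — regression defined)
  G \ add = {at(office), open(d_dock_kitchen)} \ {at(office)} = {open(d_dock_kitchen)}
  ∪ pre   = {open(d_dock_kitchen)} ∪ {at(bay), open(d_office_bay)}
          = {at(bay), open(d_dock_kitchen), open(d_office_bay)}

== RESULT ==
["at(bay)", "open(d_dock_kitchen)", "open(d_office_bay)"]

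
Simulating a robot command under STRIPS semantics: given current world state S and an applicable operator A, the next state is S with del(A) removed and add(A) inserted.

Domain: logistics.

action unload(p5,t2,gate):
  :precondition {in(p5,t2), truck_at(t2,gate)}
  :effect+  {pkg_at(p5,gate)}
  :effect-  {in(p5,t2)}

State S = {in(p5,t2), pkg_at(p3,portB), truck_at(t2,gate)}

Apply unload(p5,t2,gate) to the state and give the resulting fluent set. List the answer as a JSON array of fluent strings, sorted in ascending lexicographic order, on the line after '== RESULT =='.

Progress:
  pre ⊆ S: {in(p5,t2), truck_at(t2,gate)} ⊆ S  — applicable
  S \ del = {pkg_at(p3,portB), truck_at(t2,gate)}
  ∪ add   = {pkg_at(p3,portB), pkg_at(p5,gate), truck_at(t2,gate)}

== RESULT ==
["pkg_at(p3,portB)", "pkg_at(p5,gate)", "truck_at(t2,gate)"]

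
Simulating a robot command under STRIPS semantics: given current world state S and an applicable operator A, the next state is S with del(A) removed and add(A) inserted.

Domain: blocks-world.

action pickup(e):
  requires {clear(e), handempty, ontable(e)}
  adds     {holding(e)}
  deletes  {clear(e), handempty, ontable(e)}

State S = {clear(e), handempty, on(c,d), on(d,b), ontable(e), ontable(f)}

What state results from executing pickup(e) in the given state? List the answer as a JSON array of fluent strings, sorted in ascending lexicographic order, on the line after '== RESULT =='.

Compute (S \ del) ∪ add:
  pre ⊆ S: {clear(e), handempty, ontable(e)} ⊆ S  — applicable
  S \ del = {on(c,d), on(d,b), ontable(f)}
  ∪ add   = {holding(e), on(c,d), on(d,b), ontable(f)}

== RESULT ==
["holding(e)", "on(c,d)", "on(d,b)", "ontable(f)"]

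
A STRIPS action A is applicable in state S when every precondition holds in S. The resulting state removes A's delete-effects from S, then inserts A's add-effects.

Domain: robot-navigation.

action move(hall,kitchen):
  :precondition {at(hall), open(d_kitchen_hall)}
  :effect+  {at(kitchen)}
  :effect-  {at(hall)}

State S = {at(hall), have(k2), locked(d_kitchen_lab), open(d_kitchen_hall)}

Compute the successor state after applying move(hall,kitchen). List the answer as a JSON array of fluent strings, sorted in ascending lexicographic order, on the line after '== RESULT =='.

Compute (S \ del) ∪ add:
  pre ⊆ S: {at(hall), open(d_kitchen_hall)} ⊆ S  — applicable
  S \ del = {have(k2), locked(d_kitchen_lab), open(d_kitchen_hall)}
  ∪ add   = {at(kitchen), have(k2), locked(d_kitchen_lab), open(d_kitchen_hall)}

== RESULT ==
["at(kitchen)", "have(k2)", "locked(d_kitchen_lab)", "open(d_kitchen_hall)"]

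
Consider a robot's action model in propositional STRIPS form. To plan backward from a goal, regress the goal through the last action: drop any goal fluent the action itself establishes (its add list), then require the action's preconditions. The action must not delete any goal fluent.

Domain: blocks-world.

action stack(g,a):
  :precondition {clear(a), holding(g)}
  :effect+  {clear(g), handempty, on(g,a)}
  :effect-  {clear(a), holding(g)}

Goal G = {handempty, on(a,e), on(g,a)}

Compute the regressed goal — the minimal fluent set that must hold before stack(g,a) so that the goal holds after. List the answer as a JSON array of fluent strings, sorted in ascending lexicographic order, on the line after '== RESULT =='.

Compute (G \ add) ∪ pre:
  G ∩ del = {}  (empty — regression defined)
  G \ add = {handempty, on(a,e), on(g,a)} \ {clear(g), handempty, on(g,a)} = {on(a,e)}
  ∪ pre   = {on(a,e)} ∪ {clear(a), holding(g)}
          = {clear(a), holding(g), on(a,e)}

== RESULT ==
["clear(a)", "holding(g)", "on(a,e)"]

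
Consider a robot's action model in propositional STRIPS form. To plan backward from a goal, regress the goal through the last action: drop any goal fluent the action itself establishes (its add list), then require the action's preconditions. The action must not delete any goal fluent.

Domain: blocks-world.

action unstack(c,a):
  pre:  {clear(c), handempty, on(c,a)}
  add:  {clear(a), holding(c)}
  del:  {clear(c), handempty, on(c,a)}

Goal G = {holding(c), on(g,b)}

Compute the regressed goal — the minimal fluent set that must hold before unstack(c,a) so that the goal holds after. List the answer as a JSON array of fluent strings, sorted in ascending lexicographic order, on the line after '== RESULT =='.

Regress:
  G ∩ del = {}  (empty — regression defined)
  G \ add = {holding(c), on(g,b)} \ {clear(a), holding(c)} = {on(g,b)}
  ∪ pre   = {on(g,b)} ∪ {clear(c), handempty, on(c,a)}
          = {clear(c), handempty, on(c,a), on(g,b)}

== RESULT ==
["clear(c)", "handempty", "on(c,a)", "on(g,b)"]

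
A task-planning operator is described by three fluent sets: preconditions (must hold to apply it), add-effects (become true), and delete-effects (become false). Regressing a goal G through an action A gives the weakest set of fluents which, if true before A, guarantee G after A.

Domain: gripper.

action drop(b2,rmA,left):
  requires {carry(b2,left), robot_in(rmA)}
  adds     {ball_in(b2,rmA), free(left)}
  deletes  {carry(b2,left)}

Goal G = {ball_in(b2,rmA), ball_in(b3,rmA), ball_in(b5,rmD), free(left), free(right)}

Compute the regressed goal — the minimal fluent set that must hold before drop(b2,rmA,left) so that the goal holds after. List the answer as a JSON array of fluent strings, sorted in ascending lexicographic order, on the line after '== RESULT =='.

Compute (G \ add) ∪ pre:
  G ∩ del = {}  (empty — regression defined)
  G \ add = {ball_in(b2,rmA), ball_in(b3,rmA), ball_in(b5,rmD), free(left), free(right)} \ {ball_in(b2,rmA), free(left)} = {ball_in(b3,rmA), ball_in(b5,rmD), free(right)}
  ∪ pre   = {ball_in(b3,rmA), ball_in(b5,rmD), free(right)} ∪ {carry(b2,left), robot_in(rmA)}
          = {ball_in(b3,rmA), ball_in(b5,rmD), carry(b2,left), free(right), robot_in(rmA)}

== RESULT ==
["ball_in(b3,rmA)", "ball_in(b5,rmD)", "carry(b2,left)", "free(right)", "robot_in(rmA)"]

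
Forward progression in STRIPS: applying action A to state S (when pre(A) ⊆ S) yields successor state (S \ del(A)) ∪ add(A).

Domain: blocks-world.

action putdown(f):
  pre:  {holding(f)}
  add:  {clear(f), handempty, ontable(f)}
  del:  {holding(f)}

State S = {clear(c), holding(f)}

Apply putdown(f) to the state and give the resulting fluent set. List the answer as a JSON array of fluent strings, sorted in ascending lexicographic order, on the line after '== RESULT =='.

Progress:
  pre ⊆ S: {holding(f)} ⊆ S  — applicable
  S \ del = {clear(c)}
  ∪ add   = {clear(c), clear(f), handempty, ontable(f)}

== RESULT ==
["clear(c)", "clear(f)", "handempty", "ontable(f)"]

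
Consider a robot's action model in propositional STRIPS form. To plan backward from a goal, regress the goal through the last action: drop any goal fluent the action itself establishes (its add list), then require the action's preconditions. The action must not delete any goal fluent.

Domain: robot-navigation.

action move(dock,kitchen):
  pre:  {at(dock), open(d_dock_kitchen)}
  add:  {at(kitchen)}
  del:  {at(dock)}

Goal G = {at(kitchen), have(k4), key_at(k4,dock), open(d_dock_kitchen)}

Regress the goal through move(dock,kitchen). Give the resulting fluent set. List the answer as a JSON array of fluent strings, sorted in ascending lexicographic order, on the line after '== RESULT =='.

Compute (G \ add) ∪ pre:
  G ∩ del = {}  (empty — regression defined)
  G \ add = {at(kitchen), have(k4), key_at(k4,dock), open(d_dock_kitchen)} \ {at(kitchen)} = {have(k4), key_at(k4,dock), open(d_dock_kitchen)}
  ∪ pre   = {have(k4), key_at(k4,dock), open(d_dock_kitchen)} ∪ {at(dock), open(d_dock_kitchen)}
          = {at(dock), have(k4), key_at(k4,dock), open(d_dock_kitchen)}

== RESULT ==
["at(dock)", "have(k4)", "key_at(k4,dock)", "open(d_dock_kitchen)"]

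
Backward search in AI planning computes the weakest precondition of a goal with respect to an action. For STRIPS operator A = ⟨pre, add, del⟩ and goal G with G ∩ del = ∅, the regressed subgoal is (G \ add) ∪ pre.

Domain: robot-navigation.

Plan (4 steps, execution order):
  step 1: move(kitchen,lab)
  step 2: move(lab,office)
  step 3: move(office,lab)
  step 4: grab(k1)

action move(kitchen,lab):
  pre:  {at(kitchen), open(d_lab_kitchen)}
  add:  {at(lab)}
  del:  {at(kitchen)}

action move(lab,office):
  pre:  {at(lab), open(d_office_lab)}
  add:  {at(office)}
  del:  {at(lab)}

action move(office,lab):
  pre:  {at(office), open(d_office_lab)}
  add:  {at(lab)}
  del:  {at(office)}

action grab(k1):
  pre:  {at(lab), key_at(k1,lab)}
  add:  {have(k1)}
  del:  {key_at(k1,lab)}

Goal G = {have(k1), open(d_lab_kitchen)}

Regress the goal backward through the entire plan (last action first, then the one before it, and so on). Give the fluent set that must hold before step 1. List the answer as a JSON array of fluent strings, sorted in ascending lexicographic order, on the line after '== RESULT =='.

Work backward from the goal:
  through step 4 (grab(k1)): drop {have(k1)}, keep {open(d_lab_kitchen)}, require {at(lab), key_at(k1,lab)}
    → {at(lab), key_at(k1,lab), open(d_lab_kitchen)}
  through step 3 (move(office,lab)): drop {at(lab)}, keep {key_at(k1,lab), open(d_lab_kitchen)}, require {at(office), open(d_office_lab)}
    → {at(office), key_at(k1,lab), open(d_lab_kitchen), open(d_office_lab)}
  through step 2 (move(lab,office)): drop {at(office)}, keep {key_at(k1,lab), open(d_lab_kitchen), open(d_office_lab)}, require {at(lab), open(d_office_lab)}
    → {at(lab), key_at(k1,lab), open(d_lab_kitchen), open(d_office_lab)}
  through step 1 (move(kitchen,lab)): drop {at(lab)}, keep {key_at(k1,lab), open(d_lab_kitchen), open(d_office_lab)}, require {at(kitchen), open(d_lab_kitchen)}
    → {at(kitchen), key_at(k1,lab), open(d_lab_kitchen), open(d_office_lab)}

== RESULT ==
["at(kitchen)", "key_at(k1,lab)", "open(d_lab_kitchen)", "open(d_office_lab)"]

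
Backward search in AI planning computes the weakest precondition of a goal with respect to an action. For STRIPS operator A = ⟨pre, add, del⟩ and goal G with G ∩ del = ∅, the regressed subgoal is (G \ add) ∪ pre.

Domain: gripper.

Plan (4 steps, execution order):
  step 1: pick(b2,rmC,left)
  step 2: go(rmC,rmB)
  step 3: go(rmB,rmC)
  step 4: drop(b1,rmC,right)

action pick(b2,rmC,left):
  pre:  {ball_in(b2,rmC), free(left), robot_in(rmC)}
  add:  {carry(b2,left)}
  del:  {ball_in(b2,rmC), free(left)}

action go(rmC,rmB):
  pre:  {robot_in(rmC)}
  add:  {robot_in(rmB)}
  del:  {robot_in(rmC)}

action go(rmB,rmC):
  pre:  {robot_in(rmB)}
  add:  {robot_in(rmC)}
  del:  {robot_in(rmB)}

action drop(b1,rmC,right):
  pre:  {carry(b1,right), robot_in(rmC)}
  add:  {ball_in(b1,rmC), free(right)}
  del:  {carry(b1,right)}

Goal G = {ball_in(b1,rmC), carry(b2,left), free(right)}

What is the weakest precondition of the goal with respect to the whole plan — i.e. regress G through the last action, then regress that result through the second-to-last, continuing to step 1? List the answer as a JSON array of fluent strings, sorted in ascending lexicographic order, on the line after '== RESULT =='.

Work backward from the goal:
  through step 4 (drop(b1,rmC,right)): drop {ball_in(b1,rmC), free(right)}, keep {carry(b2,left)}, require {carry(b1,right), robot_in(rmC)}
    → {carry(b1,right), carry(b2,left), robot_in(rmC)}
  through step 3 (go(rmB,rmC)): drop {robot_in(rmC)}, keep {carry(b1,right), carry(b2,left)}, require {robot_in(rmB)}
    → {carry(b1,right), carry(b2,left), robot_in(rmB)}
  through step 2 (go(rmC,rmB)): drop {robot_in(rmB)}, keep {carry(b1,right), carry(b2,left)}, require {robot_in(rmC)}
    → {carry(b1,right), carry(b2,left), robot_in(rmC)}
  through step 1 (pick(b2,rmC,left)): drop {carry(b2,left)}, keep {carry(b1,right), robot_in(rmC)}, require {ball_in(b2,rmC), free(left), robot_in(rmC)}
    → {ball_in(b2,rmC), carry(b1,right), free(left), robot_in(rmC)}

== RESULT ==
["ball_in(b2,rmC)", "carry(b1,right)", "free(left)", "robot_in(rmC)"]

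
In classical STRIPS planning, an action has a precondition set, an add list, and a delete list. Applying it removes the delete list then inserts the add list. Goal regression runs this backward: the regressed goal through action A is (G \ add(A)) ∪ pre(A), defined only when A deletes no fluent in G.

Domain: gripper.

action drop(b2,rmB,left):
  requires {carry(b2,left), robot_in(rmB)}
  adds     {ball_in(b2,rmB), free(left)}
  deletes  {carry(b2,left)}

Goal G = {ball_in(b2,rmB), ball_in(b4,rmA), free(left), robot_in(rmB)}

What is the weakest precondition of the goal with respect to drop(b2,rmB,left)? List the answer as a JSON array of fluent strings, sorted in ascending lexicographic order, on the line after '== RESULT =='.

Compute (G \ add) ∪ pre:
  G ∩ del = {}  (empty — regression defined)
  G \ add = {ball_in(b2,rmB), ball_in(b4,rmA), free(left), robot_in(rmB)} \ {ball_in(b2,rmB), free(left)} = {ball_in(b4,rmA), robot_in(rmB)}
  ∪ pre   = {ball_in(b4,rmA), robot_in(rmB)} ∪ {carry(b2,left), robot_in(rmB)}
          = {ball_in(b4,rmA), carry(b2,left), robot_in(rmB)}

== RESULT ==
["ball_in(b4,rmA)", "carry(b2,left)", "robot_in(rmB)"]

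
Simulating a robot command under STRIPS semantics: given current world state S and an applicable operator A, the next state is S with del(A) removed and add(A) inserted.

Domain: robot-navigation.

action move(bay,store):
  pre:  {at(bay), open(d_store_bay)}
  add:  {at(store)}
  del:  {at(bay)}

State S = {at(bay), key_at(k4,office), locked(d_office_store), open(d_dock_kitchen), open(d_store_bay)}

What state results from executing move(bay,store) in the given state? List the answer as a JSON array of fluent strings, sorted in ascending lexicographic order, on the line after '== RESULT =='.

Compute (S \ del) ∪ add:
  pre ⊆ S: {at(bay), open(d_store_bay)} ⊆ S  — applicable
  S \ del = {key_at(k4,office), locked(d_office_store), open(d_dock_kitchen), open(d_store_bay)}
  ∪ add   = {at(store), key_at(k4,office), locked(d_office_store), open(d_dock_kitchen), open(d_store_bay)}

== RESULT ==
["at(store)", "key_at(k4,office)", "locked(d_office_store)", "open(d_dock_kitchen)", "open(d_store_bay)"]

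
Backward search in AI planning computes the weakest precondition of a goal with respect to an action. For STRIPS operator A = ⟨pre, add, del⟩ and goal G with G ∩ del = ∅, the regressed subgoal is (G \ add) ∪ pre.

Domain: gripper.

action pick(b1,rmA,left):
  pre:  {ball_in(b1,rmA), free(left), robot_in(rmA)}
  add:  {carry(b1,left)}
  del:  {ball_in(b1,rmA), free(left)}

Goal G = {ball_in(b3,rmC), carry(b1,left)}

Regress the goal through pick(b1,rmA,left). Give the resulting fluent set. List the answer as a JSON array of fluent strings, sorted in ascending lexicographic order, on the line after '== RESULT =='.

Compute (G \ add) ∪ pre:
  G ∩ del = {}  (empty — regression defined)
  G \ add = {ball_in(b3,rmC), carry(b1,left)} \ {carry(b1,left)} = {ball_in(b3,rmC)}
  ∪ pre   = {ball_in(b3,rmC)} ∪ {ball_in(b1,rmA), free(left), robot_in(rmA)}
          = {ball_in(b1,rmA), ball_in(b3,rmC), free(left), robot_in(rmA)}

== RESULT ==
["ball_in(b1,rmA)", "ball_in(b3,rmC)", "free(left)", "robot_in(rmA)"]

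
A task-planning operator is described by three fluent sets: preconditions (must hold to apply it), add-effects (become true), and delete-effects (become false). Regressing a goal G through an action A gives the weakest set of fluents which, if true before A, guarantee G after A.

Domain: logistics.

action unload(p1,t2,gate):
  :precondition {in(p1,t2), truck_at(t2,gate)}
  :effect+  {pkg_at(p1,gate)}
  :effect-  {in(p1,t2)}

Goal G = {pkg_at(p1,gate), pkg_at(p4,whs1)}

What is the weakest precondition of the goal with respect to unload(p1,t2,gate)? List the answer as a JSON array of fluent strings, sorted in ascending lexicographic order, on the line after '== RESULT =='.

Compute (G \ add) ∪ pre:
  G ∩ del = {}  (empty — regression defined)
  G \ add = {pkg_at(p1,gate), pkg_at(p4,whs1)} \ {pkg_at(p1,gate)} = {pkg_at(p4,whs1)}
  ∪ pre   = {pkg_at(p4,whs1)} ∪ {in(p1,t2), truck_at(t2,gate)}
          = {in(p1,t2), pkg_at(p4,whs1), truck_at(t2,gate)}

== RESULT ==
["in(p1,t2)", "pkg_at(p4,whs1)", "truck_at(t2,gate)"]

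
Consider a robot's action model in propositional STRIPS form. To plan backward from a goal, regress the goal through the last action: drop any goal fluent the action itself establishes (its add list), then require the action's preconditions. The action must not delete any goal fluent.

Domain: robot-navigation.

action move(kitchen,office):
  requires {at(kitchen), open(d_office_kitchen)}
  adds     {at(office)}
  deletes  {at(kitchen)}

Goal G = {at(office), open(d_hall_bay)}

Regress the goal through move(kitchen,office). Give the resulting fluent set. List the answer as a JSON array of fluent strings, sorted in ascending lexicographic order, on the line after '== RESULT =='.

Compute (G \ add) ∪ pre:
  G ∩ del = {}  (empty — regression defined)
  G \ add = {at(office), open(d_hall_bay)} \ {at(office)} = {open(d_hall_bay)}
  ∪ pre   = {open(d_hall_bay)} ∪ {at(kitchen), open(d_office_kitchen)}
          = {at(kitchen), open(d_hall_bay), open(d_office_kitchen)}

== RESULT ==
["at(kitchen)", "open(d_hall_bay)", "open(d_office_kitchen)"]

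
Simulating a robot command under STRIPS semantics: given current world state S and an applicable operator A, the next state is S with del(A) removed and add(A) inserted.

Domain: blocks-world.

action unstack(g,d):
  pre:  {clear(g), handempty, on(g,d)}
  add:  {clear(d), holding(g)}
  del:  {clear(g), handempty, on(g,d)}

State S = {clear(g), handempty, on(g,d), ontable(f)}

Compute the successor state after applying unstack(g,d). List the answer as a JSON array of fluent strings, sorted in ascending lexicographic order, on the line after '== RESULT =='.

Progress:
  pre ⊆ S: {clear(g), handempty, on(g,d)} ⊆ S  — applicable
  S \ del = {ontable(f)}
  ∪ add   = {clear(d), holding(g), ontable(f)}

== RESULT ==
["clear(d)", "holding(g)", "ontable(f)"]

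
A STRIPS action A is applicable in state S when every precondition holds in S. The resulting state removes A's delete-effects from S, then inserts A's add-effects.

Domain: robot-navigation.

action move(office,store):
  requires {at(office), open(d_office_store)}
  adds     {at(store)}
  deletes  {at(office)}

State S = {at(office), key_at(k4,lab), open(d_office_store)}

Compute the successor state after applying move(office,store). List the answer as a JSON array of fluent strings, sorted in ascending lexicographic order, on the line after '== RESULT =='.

Compute (S \ del) ∪ add:
  pre ⊆ S: {at(office), open(d_office_store)} ⊆ S  — applicable
  S \ del = {key_at(k4,lab), open(d_office_store)}
  ∪ add   = {at(store), key_at(k4,lab), open(d_office_store)}

== RESULT ==
["at(store)", "key_at(k4,lab)", "open(d_office_store)"]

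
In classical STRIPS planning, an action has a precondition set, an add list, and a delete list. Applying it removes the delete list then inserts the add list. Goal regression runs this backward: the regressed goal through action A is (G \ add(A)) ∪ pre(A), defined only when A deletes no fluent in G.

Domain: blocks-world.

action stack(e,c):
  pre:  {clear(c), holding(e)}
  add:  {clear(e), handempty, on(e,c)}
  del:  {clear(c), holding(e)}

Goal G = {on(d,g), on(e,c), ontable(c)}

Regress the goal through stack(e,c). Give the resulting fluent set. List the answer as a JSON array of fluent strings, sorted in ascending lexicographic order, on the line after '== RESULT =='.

Compute (G \ add) ∪ pre:
  G ∩ del = {}  (empty — regression defined)
  G \ add = {on(d,g), on(e,c), ontable(c)} \ {clear(e), handempty, on(e,c)} = {on(d,g), ontable(c)}
  ∪ pre   = {on(d,g), ontable(c)} ∪ {clear(c), holding(e)}
          = {clear(c), holding(e), on(d,g), ontable(c)}

== RESULT ==
["clear(c)", "holding(e)", "on(d,g)", "ontable(c)"]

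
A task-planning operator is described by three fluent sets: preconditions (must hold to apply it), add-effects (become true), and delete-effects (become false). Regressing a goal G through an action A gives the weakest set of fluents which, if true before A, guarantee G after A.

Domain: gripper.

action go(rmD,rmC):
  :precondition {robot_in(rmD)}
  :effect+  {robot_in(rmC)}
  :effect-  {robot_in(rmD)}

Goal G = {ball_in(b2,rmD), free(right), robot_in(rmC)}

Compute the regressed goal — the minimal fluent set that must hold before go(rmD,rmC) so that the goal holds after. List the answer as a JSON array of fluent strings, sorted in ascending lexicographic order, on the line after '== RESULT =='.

Compute (G \ add) ∪ pre:
  G ∩ del = {}  (empty — regression defined)
  G \ add = {ball_in(b2,rmD), free(right), robot_in(rmC)} \ {robot_in(rmC)} = {ball_in(b2,rmD), free(right)}
  ∪ pre   = {ball_in(b2,rmD), free(right)} ∪ {robot_in(rmD)}
          = {ball_in(b2,rmD), free(right), robot_in(rmD)}

== RESULT ==
["ball_in(b2,rmD)", "free(right)", "robot_in(rmD)"]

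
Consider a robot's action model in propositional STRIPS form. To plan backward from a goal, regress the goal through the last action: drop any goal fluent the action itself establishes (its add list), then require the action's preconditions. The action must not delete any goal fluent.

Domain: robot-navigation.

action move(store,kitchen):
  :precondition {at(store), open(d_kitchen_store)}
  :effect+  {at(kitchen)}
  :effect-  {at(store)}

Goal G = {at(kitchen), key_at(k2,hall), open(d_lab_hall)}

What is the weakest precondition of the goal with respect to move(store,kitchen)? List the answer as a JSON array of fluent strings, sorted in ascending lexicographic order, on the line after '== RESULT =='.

Compute (G \ add) ∪ pre:
  G ∩ del = {}  (empty — regression defined)
  G \ add = {at(kitchen), key_at(k2,hall), open(d_lab_hall)} \ {at(kitchen)} = {key_at(k2,hall), open(d_lab_hall)}
  ∪ pre   = {key_at(k2,hall), open(d_lab_hall)} ∪ {at(store), open(d_kitchen_store)}
          = {at(store), key_at(k2,hall), open(d_kitchen_store), open(d_lab_hall)}

== RESULT ==
["at(store)", "key_at(k2,hall)", "open(d_kitchen_store)", "open(d_lab_hall)"]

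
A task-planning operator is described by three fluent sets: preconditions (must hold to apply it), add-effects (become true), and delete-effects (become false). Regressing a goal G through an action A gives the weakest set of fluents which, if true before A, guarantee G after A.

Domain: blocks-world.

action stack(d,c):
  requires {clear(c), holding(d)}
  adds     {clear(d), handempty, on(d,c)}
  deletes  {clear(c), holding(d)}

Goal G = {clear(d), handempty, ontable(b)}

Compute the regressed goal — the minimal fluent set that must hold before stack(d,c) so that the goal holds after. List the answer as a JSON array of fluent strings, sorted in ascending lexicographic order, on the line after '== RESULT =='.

Compute (G \ add) ∪ pre:
  G ∩ del = {}  (empty — regression defined)
  G \ add = {clear(d), handempty, ontable(b)} \ {clear(d), handempty, on(d,c)} = {ontable(b)}
  ∪ pre   = {ontable(b)} ∪ {clear(c), holding(d)}
          = {clear(c), holding(d), ontable(b)}

== RESULT ==
["clear(c)", "holding(d)", "ontable(b)"]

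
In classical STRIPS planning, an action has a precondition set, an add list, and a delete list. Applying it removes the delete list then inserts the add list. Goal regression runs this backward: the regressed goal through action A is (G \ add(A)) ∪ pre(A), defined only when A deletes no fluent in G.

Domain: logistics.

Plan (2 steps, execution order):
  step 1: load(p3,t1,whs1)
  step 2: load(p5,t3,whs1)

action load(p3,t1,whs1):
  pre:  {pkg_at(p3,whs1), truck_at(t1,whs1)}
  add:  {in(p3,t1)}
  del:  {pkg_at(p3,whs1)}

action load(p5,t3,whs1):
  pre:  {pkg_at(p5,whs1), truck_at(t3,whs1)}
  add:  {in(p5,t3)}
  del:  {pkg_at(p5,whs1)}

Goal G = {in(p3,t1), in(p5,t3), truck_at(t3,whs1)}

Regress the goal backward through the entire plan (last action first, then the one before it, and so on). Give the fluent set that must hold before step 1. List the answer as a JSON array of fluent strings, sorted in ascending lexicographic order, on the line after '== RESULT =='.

Regress step by step:
  through step 2 (load(p5,t3,whs1)): drop {in(p5,t3)}, keep {in(p3,t1), truck_at(t3,whs1)}, require {pkg_at(p5,whs1), truck_at(t3,whs1)}
    → {in(p3,t1), pkg_at(p5,whs1), truck_at(t3,whs1)}
  through step 1 (load(p3,t1,whs1)): drop {in(p3,t1)}, keep {pkg_at(p5,whs1), truck_at(t3,whs1)}, require {pkg_at(p3,whs1), truck_at(t1,whs1)}
    → {pkg_at(p3,whs1), pkg_at(p5,whs1), truck_at(t1,whs1), truck_at(t3,whs1)}

== RESULT ==
["pkg_at(p3,whs1)", "pkg_at(p5,whs1)", "truck_at(t1,whs1)", "truck_at(t3,whs1)"]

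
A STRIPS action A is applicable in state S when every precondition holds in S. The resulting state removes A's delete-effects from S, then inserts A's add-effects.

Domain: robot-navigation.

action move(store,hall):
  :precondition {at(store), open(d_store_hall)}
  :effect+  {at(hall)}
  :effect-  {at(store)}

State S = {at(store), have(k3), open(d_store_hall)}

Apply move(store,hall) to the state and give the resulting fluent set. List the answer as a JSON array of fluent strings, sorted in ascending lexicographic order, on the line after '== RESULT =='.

Progress:
  pre ⊆ S: {at(store), open(d_store_hall)} ⊆ S  — applicable
  S \ del = {have(k3), open(d_store_hall)}
  ∪ add   = {at(hall), have(k3), open(d_store_hall)}

== RESULT ==
["at(hall)", "have(k3)", "open(d_store_hall)"]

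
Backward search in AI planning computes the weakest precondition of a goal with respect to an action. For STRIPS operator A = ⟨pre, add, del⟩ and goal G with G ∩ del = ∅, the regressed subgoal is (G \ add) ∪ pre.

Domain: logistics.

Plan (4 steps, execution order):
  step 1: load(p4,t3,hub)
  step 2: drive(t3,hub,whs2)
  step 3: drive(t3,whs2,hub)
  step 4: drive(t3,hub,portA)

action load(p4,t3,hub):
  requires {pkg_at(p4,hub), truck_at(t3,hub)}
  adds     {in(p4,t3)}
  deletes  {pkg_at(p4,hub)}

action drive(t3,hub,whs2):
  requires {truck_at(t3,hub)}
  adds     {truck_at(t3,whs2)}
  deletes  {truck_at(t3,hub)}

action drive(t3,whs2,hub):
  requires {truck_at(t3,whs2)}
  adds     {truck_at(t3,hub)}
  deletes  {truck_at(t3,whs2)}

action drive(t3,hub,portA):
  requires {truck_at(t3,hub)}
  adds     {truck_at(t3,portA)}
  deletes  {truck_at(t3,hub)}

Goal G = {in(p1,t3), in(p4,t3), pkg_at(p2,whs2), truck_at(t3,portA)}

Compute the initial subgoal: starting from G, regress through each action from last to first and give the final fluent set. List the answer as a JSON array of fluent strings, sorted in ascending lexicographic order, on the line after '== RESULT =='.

Work backward from the goal:
  through step 4 (drive(t3,hub,portA)): drop {truck_at(t3,portA)}, keep {in(p1,t3), in(p4,t3), pkg_at(p2,whs2)}, require {truck_at(t3,hub)}
    → {in(p1,t3), in(p4,t3), pkg_at(p2,whs2), truck_at(t3,hub)}
  through step 3 (drive(t3,whs2,hub)): drop {truck_at(t3,hub)}, keep {in(p1,t3), in(p4,t3), pkg_at(p2,whs2)}, require {truck_at(t3,whs2)}
    → {in(p1,t3), in(p4,t3), pkg_at(p2,whs2), truck_at(t3,whs2)}
  through step 2 (drive(t3,hub,whs2)): drop {truck_at(t3,whs2)}, keep {in(p1,t3), in(p4,t3), pkg_at(p2,whs2)}, require {truck_at(t3,hub)}
    → {in(p1,t3), in(p4,t3), pkg_at(p2,whs2), truck_at(t3,hub)}
  through step 1 (load(p4,t3,hub)): drop {in(p4,t3)}, keep {in(p1,t3), pkg_at(p2,whs2), truck_at(t3,hub)}, require {pkg_at(p4,hub), truck_at(t3,hub)}
    → {in(p1,t3), pkg_at(p2,whs2), pkg_at(p4,hub), truck_at(t3,hub)}

== RESULT ==
["in(p1,t3)", "pkg_at(p2,whs2)", "pkg_at(p4,hub)", "truck_at(t3,hub)"]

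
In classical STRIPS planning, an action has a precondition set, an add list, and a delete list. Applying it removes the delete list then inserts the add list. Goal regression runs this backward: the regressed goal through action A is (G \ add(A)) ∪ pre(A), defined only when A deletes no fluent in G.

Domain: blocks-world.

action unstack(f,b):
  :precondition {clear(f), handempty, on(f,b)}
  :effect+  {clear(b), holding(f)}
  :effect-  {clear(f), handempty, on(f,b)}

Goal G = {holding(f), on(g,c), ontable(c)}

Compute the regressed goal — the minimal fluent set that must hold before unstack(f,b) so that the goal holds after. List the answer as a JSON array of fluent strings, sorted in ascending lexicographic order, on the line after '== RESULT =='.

Regress:
  G ∩ del = {}  (empty — regression defined)
  G \ add = {holding(f), on(g,c), ontable(c)} \ {clear(b), holding(f)} = {on(g,c), ontable(c)}
  ∪ pre   = {on(g,c), ontable(c)} ∪ {clear(f), handempty, on(f,b)}
          = {clear(f), handempty, on(f,b), on(g,c), ontable(c)}

== RESULT ==
["clear(f)", "handempty", "on(f,b)", "on(g,c)", "ontable(c)"]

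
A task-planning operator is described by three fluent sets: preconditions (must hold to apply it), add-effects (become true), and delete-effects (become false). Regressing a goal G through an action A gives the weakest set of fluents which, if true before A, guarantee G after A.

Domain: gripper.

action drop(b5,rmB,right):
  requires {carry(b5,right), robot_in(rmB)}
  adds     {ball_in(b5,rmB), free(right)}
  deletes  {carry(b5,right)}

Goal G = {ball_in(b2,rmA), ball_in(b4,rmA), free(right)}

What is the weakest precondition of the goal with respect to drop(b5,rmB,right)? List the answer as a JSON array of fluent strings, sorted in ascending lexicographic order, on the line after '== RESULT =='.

Compute (G \ add) ∪ pre:
  G ∩ del = {}  (empty — regression defined)
  G \ add = {ball_in(b2,rmA), ball_in(b4,rmA), free(right)} \ {ball_in(b5,rmB), free(right)} = {ball_in(b2,rmA), ball_in(b4,rmA)}
  ∪ pre   = {ball_in(b2,rmA), ball_in(b4,rmA)} ∪ {carry(b5,right), robot_in(rmB)}
          = {ball_in(b2,rmA), ball_in(b4,rmA), carry(b5,right), robot_in(rmB)}

== RESULT ==
["ball_in(b2,rmA)", "ball_in(b4,rmA)", "carry(b5,right)", "robot_in(rmB)"]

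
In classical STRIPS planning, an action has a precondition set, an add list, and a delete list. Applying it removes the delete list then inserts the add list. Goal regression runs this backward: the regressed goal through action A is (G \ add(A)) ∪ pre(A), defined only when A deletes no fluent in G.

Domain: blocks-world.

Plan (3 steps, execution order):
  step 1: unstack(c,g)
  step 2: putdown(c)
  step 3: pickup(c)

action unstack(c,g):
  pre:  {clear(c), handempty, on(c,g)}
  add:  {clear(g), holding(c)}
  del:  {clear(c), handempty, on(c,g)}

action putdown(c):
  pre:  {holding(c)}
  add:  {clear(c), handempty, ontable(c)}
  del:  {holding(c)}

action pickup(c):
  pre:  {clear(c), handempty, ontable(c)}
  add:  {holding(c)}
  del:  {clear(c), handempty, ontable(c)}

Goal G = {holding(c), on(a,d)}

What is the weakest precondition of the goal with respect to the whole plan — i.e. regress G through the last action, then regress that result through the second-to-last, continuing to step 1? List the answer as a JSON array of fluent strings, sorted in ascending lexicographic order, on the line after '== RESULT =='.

Regress step by step:
  through step 3 (pickup(c)): drop {holding(c)}, keep {on(a,d)}, require {clear(c), handempty, ontable(c)}
    → {clear(c), handempty, on(a,d), ontable(c)}
  through step 2 (putdown(c)): drop {clear(c), handempty, ontable(c)}, keep {on(a,d)}, require {holding(c)}
    → {holding(c), on(a,d)}
  through step 1 (unstack(c,g)): drop {holding(c)}, keep {on(a,d)}, require {clear(c), handempty, on(c,g)}
    → {clear(c), handempty, on(a,d), on(c,g)}

== RESULT ==
["clear(c)", "handempty", "on(a,d)", "on(c,g)"]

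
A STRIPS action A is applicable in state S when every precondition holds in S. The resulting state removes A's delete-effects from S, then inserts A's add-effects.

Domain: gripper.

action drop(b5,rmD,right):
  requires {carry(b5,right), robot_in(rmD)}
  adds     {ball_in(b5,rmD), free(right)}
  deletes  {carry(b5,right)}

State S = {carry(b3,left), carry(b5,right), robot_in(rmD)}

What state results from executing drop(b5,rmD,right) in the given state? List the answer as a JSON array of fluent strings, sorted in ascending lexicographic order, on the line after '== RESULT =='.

Progress:
  pre ⊆ S: {carry(b5,right), robot_in(rmD)} ⊆ S  — applicable
  S \ del = {carry(b3,left), robot_in(rmD)}
  ∪ add   = {ball_in(b5,rmD), carry(b3,left), free(right), robot_in(rmD)}

== RESULT ==
["ball_in(b5,rmD)", "carry(b3,left)", "free(right)", "robot_in(rmD)"]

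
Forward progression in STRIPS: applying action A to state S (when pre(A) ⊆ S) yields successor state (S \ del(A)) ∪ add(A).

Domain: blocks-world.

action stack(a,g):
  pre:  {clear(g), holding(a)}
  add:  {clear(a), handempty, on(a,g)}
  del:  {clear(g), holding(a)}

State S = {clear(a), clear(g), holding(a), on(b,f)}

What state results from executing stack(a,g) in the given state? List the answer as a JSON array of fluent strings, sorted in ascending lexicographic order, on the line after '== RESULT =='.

Progress:
  pre ⊆ S: {clear(g), holding(a)} ⊆ S  — applicable
  S \ del = {clear(a), on(b,f)}
  ∪ add   = {clear(a), handempty, on(a,g), on(b,f)}

== RESULT ==
["clear(a)", "handempty", "on(a,g)", "on(b,f)"]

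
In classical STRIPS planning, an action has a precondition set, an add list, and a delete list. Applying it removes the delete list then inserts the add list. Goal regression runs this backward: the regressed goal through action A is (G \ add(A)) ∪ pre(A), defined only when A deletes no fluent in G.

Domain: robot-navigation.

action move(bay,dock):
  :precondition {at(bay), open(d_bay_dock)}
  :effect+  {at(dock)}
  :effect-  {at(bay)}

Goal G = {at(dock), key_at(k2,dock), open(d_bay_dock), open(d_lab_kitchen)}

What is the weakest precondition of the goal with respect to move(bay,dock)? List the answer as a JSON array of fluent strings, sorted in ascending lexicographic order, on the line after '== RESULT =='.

Compute (G \ add) ∪ pre:
  G ∩ del = {}  (empty — regression defined)
  G \ add = {at(dock), key_at(k2,dock), open(d_bay_dock), open(d_lab_kitchen)} \ {at(dock)} = {key_at(k2,dock), open(d_bay_dock), open(d_lab_kitchen)}
  ∪ pre   = {key_at(k2,dock), open(d_bay_dock), open(d_lab_kitchen)} ∪ {at(bay), open(d_bay_dock)}
          = {at(bay), key_at(k2,dock), open(d_bay_dock), open(d_lab_kitchen)}

== RESULT ==
["at(bay)", "key_at(k2,dock)", "open(d_bay_dock)", "open(d_lab_kitchen)"]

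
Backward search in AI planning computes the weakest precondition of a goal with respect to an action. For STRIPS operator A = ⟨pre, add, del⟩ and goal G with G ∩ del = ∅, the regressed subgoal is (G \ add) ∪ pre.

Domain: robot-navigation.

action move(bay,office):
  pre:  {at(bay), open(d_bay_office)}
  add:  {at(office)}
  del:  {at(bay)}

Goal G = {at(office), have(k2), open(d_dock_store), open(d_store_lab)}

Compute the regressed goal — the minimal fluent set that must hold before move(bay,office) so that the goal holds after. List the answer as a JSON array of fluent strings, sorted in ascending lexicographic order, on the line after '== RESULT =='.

Compute (G \ add) ∪ pre:
  G ∩ del = {}  (empty — regression defined)
  G \ add = {at(office), have(k2), open(d_dock_store), open(d_store_lab)} \ {at(office)} = {have(k2), open(d_dock_store), open(d_store_lab)}
  ∪ pre   = {have(k2), open(d_dock_store), open(d_store_lab)} ∪ {at(bay), open(d_bay_office)}
          = {at(bay), have(k2), open(d_bay_office), open(d_dock_store), open(d_store_lab)}

== RESULT ==
["at(bay)", "have(k2)", "open(d_bay_office)", "open(d_dock_store)", "open(d_store_lab)"]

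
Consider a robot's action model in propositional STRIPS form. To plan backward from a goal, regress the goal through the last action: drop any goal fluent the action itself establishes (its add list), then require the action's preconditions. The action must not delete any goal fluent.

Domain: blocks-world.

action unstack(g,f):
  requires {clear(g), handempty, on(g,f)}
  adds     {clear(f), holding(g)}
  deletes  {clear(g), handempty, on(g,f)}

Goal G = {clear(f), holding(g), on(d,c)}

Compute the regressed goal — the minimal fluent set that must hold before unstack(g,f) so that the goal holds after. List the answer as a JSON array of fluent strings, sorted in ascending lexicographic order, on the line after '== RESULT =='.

Regress:
  G ∩ del = {}  (empty — regression defined)
  G \ add = {clear(f), holding(g), on(d,c)} \ {clear(f), holding(g)} = {on(d,c)}
  ∪ pre   = {on(d,c)} ∪ {clear(g), handempty, on(g,f)}
          = {clear(g), handempty, on(d,c), on(g,f)}

== RESULT ==
["clear(g)", "handempty", "on(d,c)", "on(g,f)"]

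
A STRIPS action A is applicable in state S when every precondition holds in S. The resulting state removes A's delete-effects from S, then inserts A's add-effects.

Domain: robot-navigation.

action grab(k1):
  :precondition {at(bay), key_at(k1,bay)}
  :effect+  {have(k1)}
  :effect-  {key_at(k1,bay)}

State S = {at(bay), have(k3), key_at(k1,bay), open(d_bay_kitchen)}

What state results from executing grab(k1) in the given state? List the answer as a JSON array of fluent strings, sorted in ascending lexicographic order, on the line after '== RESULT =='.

Compute (S \ del) ∪ add:
  pre ⊆ S: {at(bay), key_at(k1,bay)} ⊆ S  — applicable
  S \ del = {at(bay), have(k3), open(d_bay_kitchen)}
  ∪ add   = {at(bay), have(k1), have(k3), open(d_bay_kitchen)}

== RESULT ==
["at(bay)", "have(k1)", "have(k3)", "open(d_bay_kitchen)"]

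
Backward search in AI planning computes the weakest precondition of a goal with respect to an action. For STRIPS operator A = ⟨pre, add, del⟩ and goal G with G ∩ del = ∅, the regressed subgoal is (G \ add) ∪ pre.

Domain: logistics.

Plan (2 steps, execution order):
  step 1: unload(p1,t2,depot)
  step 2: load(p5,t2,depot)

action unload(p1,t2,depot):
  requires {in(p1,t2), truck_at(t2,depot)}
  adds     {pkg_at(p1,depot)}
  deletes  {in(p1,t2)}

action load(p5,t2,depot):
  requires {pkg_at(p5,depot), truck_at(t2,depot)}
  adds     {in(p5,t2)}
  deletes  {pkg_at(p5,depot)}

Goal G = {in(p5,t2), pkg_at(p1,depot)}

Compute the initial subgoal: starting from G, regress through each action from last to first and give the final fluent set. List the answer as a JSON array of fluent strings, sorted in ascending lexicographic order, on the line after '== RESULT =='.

Regress step by step:
  through step 2 (load(p5,t2,depot)): drop {in(p5,t2)}, keep {pkg_at(p1,depot)}, require {pkg_at(p5,depot), truck_at(t2,depot)}
    → {pkg_at(p1,depot), pkg_at(p5,depot), truck_at(t2,depot)}
  through step 1 (unload(p1,t2,depot)): drop {pkg_at(p1,depot)}, keep {pkg_at(p5,depot), truck_at(t2,depot)}, require {in(p1,t2), truck_at(t2,depot)}
    → {in(p1,t2), pkg_at(p5,depot), truck_at(t2,depot)}

== RESULT ==
["in(p1,t2)", "pkg_at(p5,depot)", "truck_at(t2,depot)"]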